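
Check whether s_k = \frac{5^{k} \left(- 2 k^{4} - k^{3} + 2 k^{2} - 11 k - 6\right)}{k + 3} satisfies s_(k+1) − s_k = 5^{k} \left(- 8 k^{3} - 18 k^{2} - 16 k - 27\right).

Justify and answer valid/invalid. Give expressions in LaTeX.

Invalid: residual \frac{5^{k} \left(8 k^{4} + 40 k^{3} + 73 k^{2} + 71 k + 78\right)}{k^{2} + 7 k + 12} ≠ 0.

s_(k+1) = 5**(k + 1)*(-2*k**4 - 9*k**3 - 13*k**2 - 18*k - 18)/(k + 4)
s_(k+1) − s_k = 5**k*(-8*k**5 - 66*k**4 - 198*k**3 - 282*k**2 - 310*k - 246)/(k**2 + 7*k + 12)
(s_(k+1) − s_k) − t_k = 5**k*(8*k**4 + 40*k**3 + 73*k**2 + 71*k + 78)/(k**2 + 7*k + 12)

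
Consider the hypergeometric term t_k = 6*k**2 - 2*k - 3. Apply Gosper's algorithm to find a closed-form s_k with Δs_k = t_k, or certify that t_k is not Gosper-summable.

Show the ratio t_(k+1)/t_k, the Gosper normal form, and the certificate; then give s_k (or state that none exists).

Step 1: r(k) = (6*k**2 + 10*k + 1)/(6*k**2 - 2*k - 3).
Normal form (A,B,C) = (1, 1, k**2 - k/3 - 1/2).
Need (1)·f(k+1) − (1)·f(k) = k**2 - k/3 - 1/2.
From deg A=0, deg B=0, deg C=2: d=3.
Coefficient equations give f(k) = k*(2*k**2 - 4*k - 1)/6.
Get s_k = R·t_k = k*(2*k**2 - 4*k - 1) with R(k) = B(k−1)f(k)/C(k) = k*(2*k**2 - 4*k - 1)/(6*k**2 - 2*k - 3).
s_(k+1) − s_k = 6*k**2 - 2*k - 3 = t_k.

s_k = k*(2*k**2 - 4*k - 1)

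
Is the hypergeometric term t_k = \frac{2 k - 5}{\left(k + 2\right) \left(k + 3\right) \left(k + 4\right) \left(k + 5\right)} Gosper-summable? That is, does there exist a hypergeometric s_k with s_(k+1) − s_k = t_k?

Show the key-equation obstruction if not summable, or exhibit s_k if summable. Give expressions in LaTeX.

Yes. s_k = \frac{k \left(- k^{2} - 9 k - 50\right)}{24 \left(k + 2\right) \left(k + 3\right) \left(k + 4\right)}.

Step 1: r(k) = (k + 2)*(2*k - 3)/((k + 6)*(2*k - 5)).
Take A(k)=k + 2, B(k)=k + 6, C(k)=k - 5/2.
Solve (k + 2)·f(k+1) − (k + 5)·f(k) = k - 5/2.
deg f ≤ 3 (via 1,1,1).
A polynomial solution: f(k) = -k*(k**2 + 9*k + 50)/48.
R(k) = B(k−1)·f(k)/C(k) = -k*(k + 5)*(k**2 + 9*k + 50)/(24*(2*k - 5)); s_k = R·t_k = k*(-k**2 - 9*k - 50)/(24*(k + 2)*(k + 3)*(k + 4)).
Verify: (2*k - 5)/(k**4 + 14*k**3 + 71*k**2 + 154*k + 120) matches t_k.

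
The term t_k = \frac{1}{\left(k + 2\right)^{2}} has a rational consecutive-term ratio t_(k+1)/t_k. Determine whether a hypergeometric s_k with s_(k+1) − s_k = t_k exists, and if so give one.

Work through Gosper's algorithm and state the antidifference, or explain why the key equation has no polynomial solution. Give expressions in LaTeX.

not Gosper-summable; s_k does not exist

Step 1: r(k) = (k + 2)**2/(k + 3)**2.
Take A(k)=k**2 + 4*k + 4, B(k)=k**2 + 6*k + 9, C(k)=1.
Set up (k**2 + 4*k + 4)·f(k+1) − (k**2 + 4*k + 4)·f(k) − (1) = 0.
From deg A=2, deg B=2, deg C=0: d=0.
Put f(k) = c0: A·f(k+1) − B(k−1)·f(k) − C = -1; need -1 = 0 — inconsistent ⇒ no f, not summable.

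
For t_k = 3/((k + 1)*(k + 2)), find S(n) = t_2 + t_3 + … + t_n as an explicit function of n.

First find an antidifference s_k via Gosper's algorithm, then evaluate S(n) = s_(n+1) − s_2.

Step 1: r(k) = (k + 1)/(k + 3).
So A=k + 1 and B=k + 3, with C=1.
Key eq: (k + 1)·f(k+1) = (k + 2)·f(k) + (1).
Degrees (1,1,0) ⇒ d ≤ 1.
Coefficient equations give f(k) = k.
Get s_k = R·t_k = 3*k/(k + 1) with R(k) = B(k−1)f(k)/C(k) = k*(k + 2).
s_(k+1) − s_k = 3/(k**2 + 3*k + 2) = t_k.
s_(n+1) = 3*(n + 1)/(n + 2) and s_(2) = 2, so S(n) = (n - 1)/(n + 2).

S(n) = (n - 1)/(n + 2)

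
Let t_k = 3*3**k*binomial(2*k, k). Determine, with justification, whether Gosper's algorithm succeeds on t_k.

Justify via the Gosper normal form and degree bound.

Compute t_(k+1)/t_k: get 6*(2*k + 1)/(k + 1).
Take A(k)=12*k + 6, B(k)=k + 1, C(k)=1.
f must satisfy (12*k + 6)·f(k+1) − (k)·f(k) = 1.
deg f ≤ -1 (via 1,1,0).
Negative degree bound (-1): no f exists, t_k not Gosper-summable.

No — negative degree bound, so no certificate f.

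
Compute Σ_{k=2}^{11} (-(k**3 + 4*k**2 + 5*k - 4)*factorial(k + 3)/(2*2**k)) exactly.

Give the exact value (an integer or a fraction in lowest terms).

t_(k+1)/t_k = (k**4 + 11*k**3 + 44*k**2 + 70*k + 24)/(2*(k**3 + 4*k**2 + 5*k - 4)).
Normal form (A,B,C) = (k/2 + 2, 1, k**3 + 4*k**2 + 5*k - 4).
Solve (k/2 + 2)·f(k+1) − (1)·f(k) = k**3 + 4*k**2 + 5*k - 4.
deg f ≤ 2 (via 1,0,3).
A polynomial solution: f(k) = 2*(k - 2)*(k + 2).
Then R = B(k−1)f/C = 2*(k - 2)*(k + 2)/(k**3 + 4*k**2 + 5*k - 4), so s_k = R(k)·t_k = -(k - 2)*(k + 2)*factorial(k + 3)/2**k.
Δs = -(k**3 + 4*k**2 + 5*k - 4)*factorial(k + 3)/(2*2**k), as required.
Σ_(k=2)^(11) t_k = s_(12) − s_(2) = -44695901250 − (0) = -44695901250.

Σ = -44695901250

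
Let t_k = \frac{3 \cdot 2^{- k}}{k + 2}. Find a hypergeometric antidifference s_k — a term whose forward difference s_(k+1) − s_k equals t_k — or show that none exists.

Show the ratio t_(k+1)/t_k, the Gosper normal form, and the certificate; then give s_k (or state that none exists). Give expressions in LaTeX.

not Gosper-summable; s_k does not exist

Step 1: r(k) = (k + 2)/(2*(k + 3)).
Gosper form: A/B · C(k+1)/C(k) with A=k/2 + 1, B=k + 3, C=1.
f must satisfy (k/2 + 1)·f(k+1) − (k + 2)·f(k) = 1.
From deg A=1, deg B=1, deg C=0: d=-1.
Negative degree bound (-1): no f exists, t_k not Gosper-summable.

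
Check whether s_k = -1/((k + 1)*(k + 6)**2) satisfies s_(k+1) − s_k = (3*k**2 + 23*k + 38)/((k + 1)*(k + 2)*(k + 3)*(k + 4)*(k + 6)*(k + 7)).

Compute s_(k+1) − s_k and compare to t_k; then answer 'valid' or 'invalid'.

s_(k+1) = -1/((k + 2)*(k + 7)**2)
s_(k+1) − s_k = -1/((k + 2)*(k + 7)**2) + 1/((k + 1)*(k + 6)**2)
(s_(k+1) − s_k) − t_k = 6*(-2*k**3 - 27*k**2 - 113*k - 142)/(k**8 + 36*k**7 + 548*k**6 + 4582*k**5 + 22863*k**4 + 69134*k**3 + 122412*k**2 + 114408*k + 42336)

Invalid: residual 6*(-2*k**3 - 27*k**2 - 113*k - 142)/(k**8 + 36*k**7 + 548*k**6 + 4582*k**5 + 22863*k**4 + 69134*k**3 + 122412*k**2 + 114408*k + 42336) ≠ 0.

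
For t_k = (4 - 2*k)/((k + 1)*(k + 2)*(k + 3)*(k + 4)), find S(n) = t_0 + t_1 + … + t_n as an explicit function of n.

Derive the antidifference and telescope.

Compute t_(k+1)/t_k: get (k - 1)*(k + 1)/((k - 2)*(k + 5)).
So A=k + 1 and B=k + 5, with C=k - 2.
f must satisfy (k + 1)·f(k+1) − (k + 4)·f(k) = k - 2.
d = 3 from the (1,1,1) case.
Solving with deg f ≤ 3: f(k) = -k*(k**2 + 6*k + 17)/12.
Then R = B(k−1)f/C = -k*(k + 4)*(k**2 + 6*k + 17)/(12*(k - 2)), so s_k = R(k)·t_k = k*(k**2 + 6*k + 17)/(6*(k + 1)*(k + 2)*(k + 3)).
Check: Δs_k = 2*(2 - k)/(k**4 + 10*k**3 + 35*k**2 + 50*k + 24). ✓
Σ_(k=0)^n t_k = s_(n+1) − s_(0) = ((n**3 + 9*n**2 + 32*n + 24)/(6*(n**3 + 9*n**2 + 26*n + 24))) − (0), i.e. (n**3 + 9*n**2 + 32*n + 24)/(6*(n**3 + 9*n**2 + 26*n + 24)).

S(n) = (n**3 + 9*n**2 + 32*n + 24)/(6*(n**3 + 9*n**2 + 26*n + 24))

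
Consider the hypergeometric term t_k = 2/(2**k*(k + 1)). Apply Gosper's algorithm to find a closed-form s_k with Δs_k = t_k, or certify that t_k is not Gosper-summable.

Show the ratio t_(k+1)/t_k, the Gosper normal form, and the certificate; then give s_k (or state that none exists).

r(k) = (k + 1)/(2*(k + 2)) after simplifying.
Gosper form: A/B · C(k+1)/C(k) with A=k/2 + 1/2, B=k + 2, C=1.
f must satisfy (k/2 + 1/2)·f(k+1) − (k + 1)·f(k) = 1.
Bound: deg f ≤ -1.
deg f ≤ -1 is impossible — no certificate.

not Gosper-summable; s_k does not exist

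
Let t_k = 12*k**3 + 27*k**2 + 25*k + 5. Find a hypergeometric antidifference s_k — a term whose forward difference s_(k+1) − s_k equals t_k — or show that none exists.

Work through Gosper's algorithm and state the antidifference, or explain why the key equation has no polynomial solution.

Step 1: r(k) = (12*k**3 + 63*k**2 + 115*k + 69)/(12*k**3 + 27*k**2 + 25*k + 5).
A = 1, B = 1, C = k**3 + 9*k**2/4 + 25*k/12 + 5/12.
Solve (1)·f(k+1) − (1)·f(k) = k**3 + 9*k**2/4 + 25*k/12 + 5/12.
Degrees (0,0,3) ⇒ d ≤ 4.
Coefficient equations give f(k) = k*(3*k**3 + 3*k**2 + 2*k - 3)/12.
Then R = B(k−1)f/C = k*(3*k**3 + 3*k**2 + 2*k - 3)/(12*k**3 + 27*k**2 + 25*k + 5), so s_k = R(k)·t_k = k*(3*k**3 + 3*k**2 + 2*k - 3).
s_(k+1) − s_k = 12*k**3 + 27*k**2 + 25*k + 5 = t_k.

s_k = k*(3*k**3 + 3*k**2 + 2*k - 3)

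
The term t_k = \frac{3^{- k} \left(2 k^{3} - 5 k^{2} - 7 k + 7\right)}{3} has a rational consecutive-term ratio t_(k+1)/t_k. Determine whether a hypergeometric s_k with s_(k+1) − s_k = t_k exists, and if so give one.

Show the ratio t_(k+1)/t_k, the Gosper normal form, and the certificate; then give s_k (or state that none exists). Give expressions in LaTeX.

Step 1: r(k) = (2*k**3 + k**2 - 11*k - 3)/(3*(2*k**3 - 5*k**2 - 7*k + 7)).
So A=1/3 and B=1, with C=k**3 - 5*k**2/2 - 7*k/2 + 7/2.
Solve (1/3)·f(k+1) − (1)·f(k) = k**3 - 5*k**2/2 - 7*k/2 + 7/2.
From deg A=0, deg B=0, deg C=3: d=3.
Solve for f: f(k) = -3*(k - 2)*(k**2 + k - 1)/2 (degree 3 ≤ 3).
R(k) = B(k−1)·f(k)/C(k) = -3*(k - 2)*(k**2 + k - 1)/(2*k**3 - 5*k**2 - 7*k + 7); s_k = R·t_k = (-k**3 + k**2 + 3*k - 2)/3**k.
s_(k+1) − s_k = (2*k**3 - 5*k**2 - 7*k + 7)/(3*3**k) = t_k.

s_k = 3^{- k} \left(- k^{3} + k^{2} + 3 k - 2\right)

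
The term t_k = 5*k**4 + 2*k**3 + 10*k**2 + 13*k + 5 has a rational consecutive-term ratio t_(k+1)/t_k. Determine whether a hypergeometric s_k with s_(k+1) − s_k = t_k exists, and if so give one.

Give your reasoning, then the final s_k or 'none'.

s_k = k**2*(k**3 - 2*k**2 + 4*k + 2)

t_(k+1)/t_k = (5*k**4 + 22*k**3 + 46*k**2 + 59*k + 35)/(5*k**4 + 2*k**3 + 10*k**2 + 13*k + 5).
So A=1 and B=1, with C=k**4 + 2*k**3/5 + 2*k**2 + 13*k/5 + 1.
Solve (1)·f(k+1) − (1)·f(k) = k**4 + 2*k**3/5 + 2*k**2 + 13*k/5 + 1.
d = 5 from the (0,0,4) case.
Coefficient equations give f(k) = k**2*(k**3 - 2*k**2 + 4*k + 2)/5.
Then R = B(k−1)f/C = k**2*(k**3 - 2*k**2 + 4*k + 2)/(5*k**4 + 2*k**3 + 10*k**2 + 13*k + 5), so s_k = R(k)·t_k = k**2*(k**3 - 2*k**2 + 4*k + 2).
Verify: 5*k**4 + 2*k**3 + 10*k**2 + 13*k + 5 matches t_k.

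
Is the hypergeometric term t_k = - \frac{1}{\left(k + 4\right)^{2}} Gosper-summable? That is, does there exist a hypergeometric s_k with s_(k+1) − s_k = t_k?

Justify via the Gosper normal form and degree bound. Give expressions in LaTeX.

No — key equation has no polynomial f.

Ratio r(k) = (k + 4)**2/(k + 5)**2.
A = k**2 + 8*k + 16, B = k**2 + 10*k + 25, C = 1.
f must satisfy (k**2 + 8*k + 16)·f(k+1) − (k**2 + 8*k + 16)·f(k) = 1.
Bound: deg f ≤ 0.
Put f(k) = c0: A·f(k+1) − B(k−1)·f(k) − C = -1; need -1 = 0 — inconsistent ⇒ no f, not summable.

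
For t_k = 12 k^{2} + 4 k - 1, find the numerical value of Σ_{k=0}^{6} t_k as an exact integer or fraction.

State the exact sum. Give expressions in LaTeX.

Σ = 1169

Step 1: r(k) = (12*k**2 + 28*k + 15)/(12*k**2 + 4*k - 1).
So A=1 and B=1, with C=k**2 + k/3 - 1/12.
Solve (1)·f(k+1) − (1)·f(k) = k**2 + k/3 - 1/12.
Degrees (0,0,2) ⇒ d ≤ 3.
Match coefficients ⇒ f(k) = k*(4*k**2 - 4*k - 1)/12.
Then R = B(k−1)f/C = k*(4*k**2 - 4*k - 1)/((2*k + 1)*(6*k - 1)), so s_k = R(k)·t_k = k*(4*k**2 - 4*k - 1).
Δs = 12*k**2 + 4*k - 1, as required.
Σ_(k=0)^(6) t_k = s_(7) − s_(0) = 1169 − (0) = 1169.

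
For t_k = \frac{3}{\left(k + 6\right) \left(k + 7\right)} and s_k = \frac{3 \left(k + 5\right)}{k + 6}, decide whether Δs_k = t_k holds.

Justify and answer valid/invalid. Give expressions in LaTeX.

s_(k+1) = 3*(k + 6)/(k + 7)
s_(k+1) − s_k = 3/(k**2 + 13*k + 42)
(s_(k+1) − s_k) − t_k = 0

Valid — Δs_k = t_k.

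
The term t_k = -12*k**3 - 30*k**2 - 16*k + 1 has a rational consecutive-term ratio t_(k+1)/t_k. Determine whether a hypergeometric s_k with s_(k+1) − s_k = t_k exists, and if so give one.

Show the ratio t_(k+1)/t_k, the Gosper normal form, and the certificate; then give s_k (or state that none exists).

s_k = k*(-3*k**3 - 4*k**2 + 4*k + 4)

t_(k+1)/t_k = (12*k**3 + 66*k**2 + 112*k + 57)/(12*k**3 + 30*k**2 + 16*k - 1).
Factor: A=1; B=1; C=k**3 + 5*k**2/2 + 4*k/3 - 1/12.
f must satisfy (1)·f(k+1) − (1)·f(k) = k**3 + 5*k**2/2 + 4*k/3 - 1/12.
d = 4 from the (0,0,3) case.
A polynomial solution: f(k) = k*(3*k**3 + 4*k**2 - 4*k - 4)/12.
Get s_k = R·t_k = k*(-3*k**3 - 4*k**2 + 4*k + 4) with R(k) = B(k−1)f(k)/C(k) = k*(3*k**3 + 4*k**2 - 4*k - 4)/(12*k**3 + 30*k**2 + 16*k - 1).
Δs = -12*k**3 - 30*k**2 - 16*k + 1, as required.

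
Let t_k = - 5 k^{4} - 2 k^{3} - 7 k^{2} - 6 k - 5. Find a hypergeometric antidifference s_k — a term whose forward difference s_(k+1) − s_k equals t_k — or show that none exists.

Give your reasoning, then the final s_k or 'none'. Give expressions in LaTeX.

s_k = k \left(- k^{4} + 2 k^{3} - 3 k^{2} - 3\right)

r(k) = (5*k**4 + 22*k**3 + 43*k**2 + 46*k + 25)/(5*k**4 + 2*k**3 + 7*k**2 + 6*k + 5) after simplifying.
Normal form (A,B,C) = (1, 1, k**4 + 2*k**3/5 + 7*k**2/5 + 6*k/5 + 1).
Need (1)·f(k+1) − (1)·f(k) = k**4 + 2*k**3/5 + 7*k**2/5 + 6*k/5 + 1.
Degrees (0,0,4) ⇒ d ≤ 5.
Match coefficients ⇒ f(k) = k*(k**4 - 2*k**3 + 3*k**2 + 3)/5.
Certificate R = B(k−1)f/C = k*(k**4 - 2*k**3 + 3*k**2 + 3)/(5*k**4 + 2*k**3 + 7*k**2 + 6*k + 5) gives s_k = k*(-k**4 + 2*k**3 - 3*k**2 - 3).
Verify: -5*k**4 - 2*k**3 - 7*k**2 - 6*k - 5 matches t_k.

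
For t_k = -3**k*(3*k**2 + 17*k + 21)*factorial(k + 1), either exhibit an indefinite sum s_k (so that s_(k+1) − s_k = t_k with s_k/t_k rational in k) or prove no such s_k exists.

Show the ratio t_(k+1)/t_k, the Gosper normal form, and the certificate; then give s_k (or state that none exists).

s_k = -3**k*(k + 3)*factorial(k + 1)

Compute t_(k+1)/t_k: get 3*(3*k**3 + 29*k**2 + 87*k + 82)/(3*k**2 + 17*k + 21).
So A=3*k + 6 and B=1, with C=k**2 + 17*k/3 + 7.
Need (3*k + 6)·f(k+1) − (1)·f(k) = k**2 + 17*k/3 + 7.
Bound: deg f ≤ 1.
Match coefficients ⇒ f(k) = (k + 3)/3.
Get s_k = R·t_k = -3**k*(k + 3)*factorial(k + 1) with R(k) = B(k−1)f(k)/C(k) = (k + 3)/(3*k**2 + 17*k + 21).
s_(k+1) − s_k = -3**k*(3*k**2 + 17*k + 21)*factorial(k + 1) = t_k.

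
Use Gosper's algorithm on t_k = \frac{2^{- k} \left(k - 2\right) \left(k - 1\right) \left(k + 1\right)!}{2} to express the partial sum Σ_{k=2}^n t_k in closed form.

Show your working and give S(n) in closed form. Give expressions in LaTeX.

S(n) = \frac{2^{- n} \left(6 \cdot 2^{n} + n^{3} n! - 7 n n! - 6 n!\right)}{2}

Ratio r(k) = k*(k + 2)/(2*(k - 2)).
Normal form (A,B,C) = (k/2 + 1, 1, k**2 - 3*k + 2).
Set up (k/2 + 1)·f(k+1) − (1)·f(k) − (k**2 - 3*k + 2) = 0.
d = 1 from the (1,0,2) case.
A polynomial solution: f(k) = 2*(k - 4).
Then R = B(k−1)f/C = 2*(k - 4)/((k - 2)*(k - 1)), so s_k = R(k)·t_k = (k - 4)*factorial(k + 1)/2**k.
Δs = (k - 2)*(k - 1)*factorial(k + 1)/(2*2**k), as required.
Σ_(k=2)^n t_k = s_(n+1) − s_(2) = (2**(-n - 1)*(n - 3)*factorial(n + 2)) − (-3), i.e. (6*2**n + n**3*factorial(n) - 7*n*factorial(n) - 6*factorial(n))/(2*2**n).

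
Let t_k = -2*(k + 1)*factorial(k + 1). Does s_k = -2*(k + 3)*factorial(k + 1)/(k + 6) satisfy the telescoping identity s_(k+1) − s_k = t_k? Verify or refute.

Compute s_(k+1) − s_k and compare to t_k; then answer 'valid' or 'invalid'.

s_(k+1) = -2*(k + 4)*factorial(k + 2)/(k + 7)
s_(k+1) − s_k = -2*(k**3 + 11*k**2 + 34*k + 27)*factorial(k + 1)/((k + 6)*(k + 7))
(s_(k+1) − s_k) − t_k = 6*(k**2 + 7*k + 5)*factorial(k + 1)/((k + 6)*(k + 7))

Invalid: residual 6*(k**2 + 7*k + 5)*factorial(k + 1)/((k + 6)*(k + 7)) ≠ 0.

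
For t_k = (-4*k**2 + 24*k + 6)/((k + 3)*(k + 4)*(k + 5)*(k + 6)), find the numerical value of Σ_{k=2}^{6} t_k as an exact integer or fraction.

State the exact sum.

Σ = 221/4620

The ratio is (k + 3)*(12*k - 2*(k + 1)**2 + 15)/((k + 7)*(-2*k**2 + 12*k + 3)).
Take A(k)=k + 3, B(k)=k + 7, C(k)=k**2 - 6*k - 3/2.
Solve (k + 3)·f(k+1) − (k + 6)·f(k) = k**2 - 6*k - 3/2.
d = 3 from the (1,1,2) case.
Coefficient equations give f(k) = k*(k**2 - 48*k + 17)/60.
R(k) = B(k−1)·f(k)/C(k) = k*(k + 6)*(k**2 - 48*k + 17)/(30*(2*k**2 - 12*k - 3)); s_k = R·t_k = -k*(k**2 - 48*k + 17)/(15*(k + 3)*(k + 4)*(k + 5)).
Δs = 2*(-2*k**2 + 12*k + 3)/(k**4 + 18*k**3 + 119*k**2 + 342*k + 360), as required.
Σ_(k=2)^(6) t_k = s_(7) − s_(2) = 21/220 − (1/21) = 221/4620.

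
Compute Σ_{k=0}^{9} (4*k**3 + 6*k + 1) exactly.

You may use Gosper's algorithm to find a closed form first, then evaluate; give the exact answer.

r(k) = (6*k + 4*(k + 1)**3 + 7)/(4*k**3 + 6*k + 1) after simplifying.
Gosper form: A/B · C(k+1)/C(k) with A=1, B=1, C=k**3 + 3*k/2 + 1/4.
Key eq: (1)·f(k+1) = (1)·f(k) + (k**3 + 3*k/2 + 1/4).
Degrees (0,0,3) ⇒ d ≤ 4.
Solving with deg f ≤ 4: f(k) = k*(k**3 - 2*k**2 + 4*k - 2)/4.
Get s_k = R·t_k = k*(k**3 - 2*k**2 + 4*k - 2) with R(k) = B(k−1)f(k)/C(k) = k*(k**3 - 2*k**2 + 4*k - 2)/(4*k**3 + 6*k + 1).
Check: Δs_k = 4*k**3 + 6*k + 1. ✓
Sum = s_(10) − s_(0); s_(10) = 8380, s_(0) = 0 ⇒ 8380.

Σ = 8380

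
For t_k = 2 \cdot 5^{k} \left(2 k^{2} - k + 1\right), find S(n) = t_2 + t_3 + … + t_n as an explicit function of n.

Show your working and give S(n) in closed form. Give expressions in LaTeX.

S(n) = 5 \cdot 5^{n} n^{2} - 5 \cdot 5^{n} n + 5 \cdot 5^{n} - 25

The ratio is 5*(-k + 2*(k + 1)**2)/(2*k**2 - k + 1).
So A=5 and B=1, with C=k**2 - k/2 + 1/2.
Solve (5)·f(k+1) − (1)·f(k) = k**2 - k/2 + 1/2.
Degrees (0,0,2) ⇒ d ≤ 2.
Coefficient equations give f(k) = (k**2 - 3*k + 3)/4.
Then R = B(k−1)f/C = (k**2 - 3*k + 3)/(2*(2*k**2 - k + 1)), so s_k = R(k)·t_k = 5**k*(k**2 - 3*k + 3).
Verify: 2*5**k*(2*k**2 - k + 1) matches t_k.
Σ_(k=2)^n t_k = s_(n+1) − s_(2) = (5**(n + 1)*(n**2 - n + 1)) − (25), i.e. 5*5**n*n**2 - 5*5**n*n + 5*5**n - 25.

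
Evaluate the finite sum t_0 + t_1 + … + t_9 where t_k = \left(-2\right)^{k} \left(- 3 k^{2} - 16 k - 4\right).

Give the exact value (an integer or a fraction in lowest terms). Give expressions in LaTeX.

Σ = 141314

Step 1: r(k) = 2*(-3*k**2 - 22*k - 23)/(3*k**2 + 16*k + 4).
So A=-2 and B=1, with C=k**2 + 16*k/3 + 4/3.
f must satisfy (-2)·f(k+1) − (1)·f(k) = k**2 + 16*k/3 + 4/3.
d = 2 from the (0,0,2) case.
Solve for f: f(k) = -(k**2 + 4*k - 2)/3 (degree 2 ≤ 2).
Then R = B(k−1)f/C = -(k**2 + 4*k - 2)/(3*k**2 + 16*k + 4), so s_k = R(k)·t_k = (-2)**k*(k**2 + 4*k - 2).
Δs = (-2)**k*(-3*k**2 - 16*k - 4), as required.
Evaluate s at k=10 and k=0: 141312 and -2; difference 141314.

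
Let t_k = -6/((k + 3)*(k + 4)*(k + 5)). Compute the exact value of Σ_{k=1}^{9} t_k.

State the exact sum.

Σ = -243/1820

r(k) = (k + 3)/(k + 6) after simplifying.
Take A(k)=k + 3, B(k)=k + 6, C(k)=1.
Key eq: (k + 3)·f(k+1) = (k + 5)·f(k) + (1).
Degrees (1,1,0) ⇒ d ≤ 2.
Coefficient equations give f(k) = k*(k + 7)/24.
So s_k = (B(k−1)f/C)·t_k = (k*(k + 5)*(k + 7)/24)·t_k = k*(-k - 7)/(4*(k + 3)*(k + 4)).
Verify: -6/(k**3 + 12*k**2 + 47*k + 60) matches t_k.
Σ_(k=1)^(9) t_k = s_(10) − s_(1) = -85/364 − (-1/10) = -243/1820.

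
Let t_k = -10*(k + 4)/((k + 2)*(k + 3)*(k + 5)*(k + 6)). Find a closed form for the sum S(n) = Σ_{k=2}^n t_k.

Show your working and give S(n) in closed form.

S(n) = 5*(-n**2 - 9*n + 10)/(28*(n**2 + 9*n + 18))

t_(k+1)/t_k = (k + 2)*(k + 5)**2/((k + 4)**2*(k + 7)).
Normal form (A,B,C) = (k + 2, k + 7, k**2 + 8*k + 16).
Solve (k + 2)·f(k+1) − (k + 6)·f(k) = k**2 + 8*k + 16.
Degrees (1,1,2) ⇒ d ≤ 4.
Match coefficients ⇒ f(k) = k*(k + 3)*(k + 4)*(k + 7)/20.
R(k) = B(k−1)·f(k)/C(k) = k*(k + 3)*(k + 6)*(k + 7)/(20*(k + 4)); s_k = R·t_k = k*(-k - 7)/(2*(k**2 + 7*k + 10)).
Verify: 10*(-k - 4)/(k**4 + 16*k**3 + 91*k**2 + 216*k + 180) matches t_k.
Evaluate: s_(n+1) = (-n**2 - 9*n - 8)/(2*(n**2 + 9*n + 18)); subtract s_(2) = -9/28 ⇒ S(n) = 5*(-n**2 - 9*n + 10)/(28*(n**2 + 9*n + 18)).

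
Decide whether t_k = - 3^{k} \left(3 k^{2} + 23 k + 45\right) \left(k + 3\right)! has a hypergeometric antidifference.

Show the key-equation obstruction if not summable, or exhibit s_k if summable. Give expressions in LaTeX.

r(k) = 3*(3*k**3 + 41*k**2 + 187*k + 284)/(3*k**2 + 23*k + 45) after simplifying.
Factor: A=3*k + 12; B=1; C=k**2 + 23*k/3 + 15.
f must satisfy (3*k + 12)·f(k+1) − (1)·f(k) = k**2 + 23*k/3 + 15.
deg f ≤ 1 (via 1,0,2).
Solve for f: f(k) = (k + 3)/3 (degree 1 ≤ 1).
So s_k = (B(k−1)f/C)·t_k = ((k + 3)/(3*k**2 + 23*k + 45))·t_k = -3**k*(k + 3)*factorial(k + 3).
Check: Δs_k = -3**k*(3*k**2 + 23*k + 45)*factorial(k + 3). ✓

Yes. s_k = - 3^{k} \left(k + 3\right) \left(k + 3\right)!.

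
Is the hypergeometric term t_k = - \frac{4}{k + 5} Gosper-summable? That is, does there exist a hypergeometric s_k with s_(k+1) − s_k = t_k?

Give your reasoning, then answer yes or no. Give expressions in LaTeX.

No — key equation has no polynomial f.

t_(k+1)/t_k = (k + 5)/(k + 6).
So A=k + 5 and B=k + 6, with C=1.
Solve (k + 5)·f(k+1) − (k + 5)·f(k) = 1.
d = 0 from the (1,1,0) case.
Write f(k) = c0. Then LHS − RHS = -1, requiring -1 = 0: contradictory. No certificate.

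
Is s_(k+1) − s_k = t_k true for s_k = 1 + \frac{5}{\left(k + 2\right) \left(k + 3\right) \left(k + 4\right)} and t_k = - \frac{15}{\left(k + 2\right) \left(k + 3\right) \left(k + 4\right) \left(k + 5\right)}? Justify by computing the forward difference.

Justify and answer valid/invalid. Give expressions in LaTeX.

s_(k+1) = 1 + 5/((k + 3)*(k + 4)*(k + 5))
s_(k+1) − s_k = -15/((k + 2)*(k + 3)*(k + 4)*(k + 5))
(s_(k+1) − s_k) − t_k = 0

Valid: the claim telescopes to t_k.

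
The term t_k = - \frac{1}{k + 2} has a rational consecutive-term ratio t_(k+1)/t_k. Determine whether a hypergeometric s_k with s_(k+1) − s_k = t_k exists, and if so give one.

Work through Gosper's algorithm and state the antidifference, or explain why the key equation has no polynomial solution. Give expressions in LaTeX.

none — t_k is not Gosper-summable

Compute t_(k+1)/t_k: get (k + 2)/(k + 3).
Normal form (A,B,C) = (k + 2, k + 3, 1).
Key eq: (k + 2)·f(k+1) = (k + 2)·f(k) + (1).
From deg A=1, deg B=1, deg C=0: d=0.
f = c0 ⇒ A·f(k+1) − B(k−1)·f(k) − C = -1. The system {-1 = 0} is inconsistent; no antidifference.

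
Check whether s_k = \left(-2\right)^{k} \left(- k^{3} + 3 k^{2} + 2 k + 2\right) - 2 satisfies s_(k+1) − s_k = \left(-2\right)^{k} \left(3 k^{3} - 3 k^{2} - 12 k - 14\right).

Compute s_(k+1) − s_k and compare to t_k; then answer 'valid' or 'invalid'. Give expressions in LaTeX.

Valid — Δs_k = t_k.

s_(k+1) = -2*(-2)**k*(2*k - (k + 1)**3 + 3*(k + 1)**2 + 4) - 2
s_(k+1) − s_k = (-2)**k*(3*k**3 - 3*k**2 - 12*k - 14)
(s_(k+1) − s_k) − t_k = 0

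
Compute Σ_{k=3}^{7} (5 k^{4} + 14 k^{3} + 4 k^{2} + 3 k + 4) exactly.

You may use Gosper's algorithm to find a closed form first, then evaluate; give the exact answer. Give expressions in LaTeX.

Step 1: r(k) = (5*k**4 + 34*k**3 + 76*k**2 + 73*k + 30)/(5*k**4 + 14*k**3 + 4*k**2 + 3*k + 4).
Factor: A=1; B=1; C=k**4 + 14*k**3/5 + 4*k**2/5 + 3*k/5 + 4/5.
Need (1)·f(k+1) − (1)·f(k) = k**4 + 14*k**3/5 + 4*k**2/5 + 3*k/5 + 4/5.
deg f ≤ 5 (via 0,0,4).
A polynomial solution: f(k) = k*(k**4 + k**3 - 4*k**2 + 3*k + 3)/5.
So s_k = (B(k−1)f/C)·t_k = (k*(k**4 + k**3 - 4*k**2 + 3*k + 3)/(5*k**4 + 14*k**3 + 4*k**2 + 3*k + 4))·t_k = k*(k**4 + k**3 - 4*k**2 + 3*k + 3).
s_(k+1) − s_k = 5*k**4 + 14*k**3 + 4*k**2 + 3*k + 4 = t_k.
Telescoping: Σ = s_(8) − s_(3) = 35032 − (252) = 34780.

Σ = 34780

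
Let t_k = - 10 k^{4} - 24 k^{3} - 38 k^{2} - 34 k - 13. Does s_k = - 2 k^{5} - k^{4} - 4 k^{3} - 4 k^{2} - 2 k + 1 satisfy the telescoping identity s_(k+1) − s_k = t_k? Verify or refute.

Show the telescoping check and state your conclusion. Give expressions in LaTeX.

s_(k+1) = -2*k**5 - 11*k**4 - 28*k**3 - 42*k**2 - 36*k - 12
s_(k+1) − s_k = -10*k**4 - 24*k**3 - 38*k**2 - 34*k - 13
(s_(k+1) − s_k) − t_k = 0

valid (s_(k+1) − s_k reduces to t_k)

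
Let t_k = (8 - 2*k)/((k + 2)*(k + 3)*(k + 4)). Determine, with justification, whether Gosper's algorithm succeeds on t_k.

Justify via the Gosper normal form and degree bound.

Yes. s_k = k*(k + 11)/(3*(k + 2)*(k + 3)).

The ratio is (k - 3)*(k + 2)/((k - 4)*(k + 5)).
Normal form (A,B,C) = (k + 2, k + 5, k - 4).
Solve (k + 2)·f(k+1) − (k + 4)·f(k) = k - 4.
deg f ≤ 2 (via 1,1,1).
Coefficient equations give f(k) = -k*(k + 11)/6.
So s_k = (B(k−1)f/C)·t_k = (-k*(k + 4)*(k + 11)/(6*(k - 4)))·t_k = k*(k + 11)/(3*(k + 2)*(k + 3)).
Verify: 2*(4 - k)/(k**3 + 9*k**2 + 26*k + 24) matches t_k.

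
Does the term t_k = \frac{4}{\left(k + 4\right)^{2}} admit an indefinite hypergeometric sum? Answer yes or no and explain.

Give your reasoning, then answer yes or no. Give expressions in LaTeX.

The ratio is (k + 4)**2/(k + 5)**2.
A = k**2 + 8*k + 16, B = k**2 + 10*k + 25, C = 1.
Solve (k**2 + 8*k + 16)·f(k+1) − (k**2 + 8*k + 16)·f(k) = 1.
From deg A=2, deg B=2, deg C=0: d=0.
Write f(k) = c0. Then LHS − RHS = -1, requiring -1 = 0: contradictory. No certificate.

No — t_k has no hypergeometric antidifference.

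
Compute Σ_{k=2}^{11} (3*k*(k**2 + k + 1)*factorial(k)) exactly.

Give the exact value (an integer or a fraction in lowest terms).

Σ = 188247628794

Ratio r(k) = (k + 1)**2*(k + (k + 1)**2 + 2)/(k*(k**2 + k + 1)).
Normal form (A,B,C) = (k + 1, 1, k**3 + k**2 + k).
Need (k + 1)·f(k+1) − (1)·f(k) = k**3 + k**2 + k.
From deg A=1, deg B=0, deg C=3: d=2.
Coefficient equations give f(k) = k**2 - k - 1.
Get s_k = R·t_k = 3*(k**2 - k - 1)*factorial(k) with R(k) = B(k−1)f(k)/C(k) = (k**2 - k - 1)/(k*(k**2 + k + 1)).
Δs = 3*k*(k**2 + k + 1)*factorial(k), as required.
Telescoping: Σ = s_(12) − s_(2) = 188247628800 − (6) = 188247628794.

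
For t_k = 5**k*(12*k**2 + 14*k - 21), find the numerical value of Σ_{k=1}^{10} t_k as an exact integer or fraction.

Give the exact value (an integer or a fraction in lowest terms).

Σ = 15380859400

The ratio is 5*(12*k**2 + 38*k + 5)/(12*k**2 + 14*k - 21).
A = 5, B = 1, C = k**2 + 7*k/6 - 7/4.
Solve (5)·f(k+1) − (1)·f(k) = k**2 + 7*k/6 - 7/4.
From deg A=0, deg B=0, deg C=2: d=2.
Solve for f: f(k) = (k - 2)*(3*k + 2)/12 (degree 2 ≤ 2).
R(k) = B(k−1)·f(k)/C(k) = (k - 2)*(3*k + 2)/(12*k**2 + 14*k - 21); s_k = R·t_k = 5**k*(3*k**2 - 4*k - 4).
Verify: 5**k*(12*k**2 + 14*k - 21) matches t_k.
Telescoping: Σ = s_(11) − s_(1) = 15380859375 − (-25) = 15380859400.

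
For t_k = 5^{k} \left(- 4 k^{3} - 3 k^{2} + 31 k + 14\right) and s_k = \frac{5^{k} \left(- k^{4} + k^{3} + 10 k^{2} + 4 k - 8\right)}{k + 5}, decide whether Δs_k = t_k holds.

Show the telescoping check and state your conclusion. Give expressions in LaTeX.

s_(k+1) = 5**(k + 1)*(-k**4 - 3*k**3 + 7*k**2 + 23*k + 6)/(k + 6)
s_(k+1) − s_k = 5**k*(-4*k**5 - 35*k**4 - 56*k**3 + 226*k**2 + 589*k + 198)/(k**2 + 11*k + 30)
(s_(k+1) − s_k) − t_k = 5**k*(12*k**4 + 66*k**3 - 39*k**2 - 495*k - 222)/(k**2 + 11*k + 30)

Invalid: residual \frac{5^{k} \left(12 k^{4} + 66 k^{3} - 39 k^{2} - 495 k - 222\right)}{k^{2} + 11 k + 30} ≠ 0.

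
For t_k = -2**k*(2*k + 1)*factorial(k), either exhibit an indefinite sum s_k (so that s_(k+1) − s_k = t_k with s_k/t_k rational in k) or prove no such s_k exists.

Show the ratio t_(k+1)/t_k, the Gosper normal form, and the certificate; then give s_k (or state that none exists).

s_k = -2**k*factorial(k)

The ratio is 2*(k + 1)*(2*k + 3)/(2*k + 1).
Gosper form: A/B · C(k+1)/C(k) with A=2*k + 2, B=1, C=k + 1/2.
Solve (2*k + 2)·f(k+1) − (1)·f(k) = k + 1/2.
d = 0 from the (1,0,1) case.
Solving with deg f ≤ 0: f(k) = 1/2.
Certificate R = B(k−1)f/C = 1/(2*k + 1) gives s_k = -2**k*factorial(k).
Δs = -2**k*(2*k + 1)*factorial(k), as required.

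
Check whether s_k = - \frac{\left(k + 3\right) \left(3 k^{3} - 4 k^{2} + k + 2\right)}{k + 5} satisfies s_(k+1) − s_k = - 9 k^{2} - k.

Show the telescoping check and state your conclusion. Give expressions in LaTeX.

Invalid: residual \frac{4 \left(3 k^{3} + 25 k^{2} + 2 k - 1\right)}{k^{2} + 11 k + 30} ≠ 0.

s_(k+1) = -(k + 4)*(k + 3*(k + 1)**3 - 4*(k + 1)**2 + 3)/(k + 6)
s_(k+1) − s_k = (-9*k**4 - 88*k**3 - 181*k**2 - 22*k - 4)/(k**2 + 11*k + 30)
(s_(k+1) − s_k) − t_k = 4*(3*k**3 + 25*k**2 + 2*k - 1)/(k**2 + 11*k + 30)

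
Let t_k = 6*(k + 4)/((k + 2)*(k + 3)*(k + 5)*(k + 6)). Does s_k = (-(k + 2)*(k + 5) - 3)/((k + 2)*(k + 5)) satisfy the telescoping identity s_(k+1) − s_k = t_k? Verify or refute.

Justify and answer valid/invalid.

s_(k+1) = (-(k + 3)*(k + 6) - 3)/((k + 3)*(k + 6))
s_(k+1) − s_k = 6*(k + 4)/(k**4 + 16*k**3 + 91*k**2 + 216*k + 180)
(s_(k+1) − s_k) − t_k = 0

valid (s_(k+1) − s_k reduces to t_k)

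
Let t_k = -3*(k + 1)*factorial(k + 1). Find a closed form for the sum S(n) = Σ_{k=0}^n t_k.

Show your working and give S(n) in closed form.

Compute t_(k+1)/t_k: get (k + 2)**2/(k + 1).
Normal form (A,B,C) = (k + 2, 1, k + 1).
Key eq: (k + 2)·f(k+1) = (1)·f(k) + (k + 1).
From deg A=1, deg B=0, deg C=1: d=0.
Match coefficients ⇒ f(k) = 1.
So s_k = (B(k−1)f/C)·t_k = (1/(k + 1))·t_k = -3*factorial(k + 1).
s_(k+1) − s_k = -3*(k + 1)*factorial(k + 1) = t_k.
Telescope: S(n) = s_(n+1) − s_(0) = -3*factorial(n + 2) − (-3) = 3 - 3*factorial(n + 2).

S(n) = 3 - 3*factorial(n + 2)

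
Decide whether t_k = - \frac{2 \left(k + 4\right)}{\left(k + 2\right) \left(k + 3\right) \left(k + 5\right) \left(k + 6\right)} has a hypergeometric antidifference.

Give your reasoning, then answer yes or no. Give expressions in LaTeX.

Ratio r(k) = (k + 2)*(k + 5)**2/((k + 4)**2*(k + 7)).
Gosper form: A/B · C(k+1)/C(k) with A=k + 2, B=k + 7, C=k**2 + 8*k + 16.
Solve (k + 2)·f(k+1) − (k + 6)·f(k) = k**2 + 8*k + 16.
Degrees (1,1,2) ⇒ d ≤ 4.
Solve for f: f(k) = k*(k + 3)*(k + 4)*(k + 7)/20 (degree 4 ≤ 4).
Then R = B(k−1)f/C = k*(k + 3)*(k + 6)*(k + 7)/(20*(k + 4)), so s_k = R(k)·t_k = k*(-k - 7)/(10*(k**2 + 7*k + 10)).
s_(k+1) − s_k = 2*(-k - 4)/(k**4 + 16*k**3 + 91*k**2 + 216*k + 180) = t_k.

Yes. s_k = \frac{k \left(- k - 7\right)}{10 \left(k^{2} + 7 k + 10\right)}.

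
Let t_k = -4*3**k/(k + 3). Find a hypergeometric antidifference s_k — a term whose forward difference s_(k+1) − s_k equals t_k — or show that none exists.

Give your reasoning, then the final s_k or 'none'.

no hypergeometric antidifference exists

Compute t_(k+1)/t_k: get 3*(k + 3)/(k + 4).
Take A(k)=3*k + 9, B(k)=k + 4, C(k)=1.
Need (3*k + 9)·f(k+1) − (k + 3)·f(k) = 1.
Degrees (1,1,0) ⇒ d ≤ -1.
deg f ≤ -1 is impossible — no certificate.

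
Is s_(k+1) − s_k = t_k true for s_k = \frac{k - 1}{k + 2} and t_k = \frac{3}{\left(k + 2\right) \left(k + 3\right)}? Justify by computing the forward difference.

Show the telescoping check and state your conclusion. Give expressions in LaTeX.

s_(k+1) = k/(k + 3)
s_(k+1) − s_k = 3/(k**2 + 5*k + 6)
(s_(k+1) − s_k) − t_k = 0

Valid — Δs_k = t_k.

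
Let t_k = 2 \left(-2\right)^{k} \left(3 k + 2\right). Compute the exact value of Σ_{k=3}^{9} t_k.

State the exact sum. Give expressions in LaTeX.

Step 1: r(k) = 2*(-3*k - 5)/(3*k + 2).
A = -2, B = 1, C = k + 2/3.
Need (-2)·f(k+1) − (1)·f(k) = k + 2/3.
Degrees (0,0,1) ⇒ d ≤ 1.
Solving with deg f ≤ 1: f(k) = -k/3.
Get s_k = R·t_k = (-2)**(k + 1)*k with R(k) = B(k−1)f(k)/C(k) = -k/(3*k + 2).
Check: Δs_k = 2*(-2)**k*(3*k + 2). ✓
Telescoping: Σ = s_(10) − s_(3) = -20480 − (48) = -20528.

Σ = -20528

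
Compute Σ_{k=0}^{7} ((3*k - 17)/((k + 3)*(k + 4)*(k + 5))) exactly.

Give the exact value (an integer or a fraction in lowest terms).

Σ = -16/33

r(k) = (k + 3)*(3*k - 14)/((k + 6)*(3*k - 17)) after simplifying.
Factor: A=k + 3; B=k + 6; C=k - 17/3.
Need (k + 3)·f(k+1) − (k + 5)·f(k) = k - 17/3.
Degrees (1,1,1) ⇒ d ≤ 2.
Solving with deg f ≤ 2: f(k) = -k*(k + 16)/9.
R(k) = B(k−1)·f(k)/C(k) = -k*(k + 5)*(k + 16)/(3*(3*k - 17)); s_k = R·t_k = k*(-k - 16)/(3*(k + 3)*(k + 4)).
Verify: (3*k - 17)/(k**3 + 12*k**2 + 47*k + 60) matches t_k.
Evaluate s at k=8 and k=0: -16/33 and 0; difference -16/33.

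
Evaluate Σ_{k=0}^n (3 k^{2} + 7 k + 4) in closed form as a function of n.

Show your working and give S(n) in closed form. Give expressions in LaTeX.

r(k) = (3*k**2 + 13*k + 14)/(3*k**2 + 7*k + 4) after simplifying.
Take A(k)=1, B(k)=1, C(k)=k**2 + 7*k/3 + 4/3.
Key eq: (1)·f(k+1) = (1)·f(k) + (k**2 + 7*k/3 + 4/3).
d = 3 from the (0,0,2) case.
A polynomial solution: f(k) = k*(k + 1)**2/3.
So s_k = (B(k−1)f/C)·t_k = (k*(k + 1)/(3*k + 4))·t_k = k*(k**2 + 2*k + 1).
Check: Δs_k = 3*k**2 + 7*k + 4. ✓
Evaluate: s_(n+1) = n**3 + 5*n**2 + 8*n + 4; subtract s_(0) = 0 ⇒ S(n) = n**3 + 5*n**2 + 8*n + 4.

S(n) = n^{3} + 5 n^{2} + 8 n + 4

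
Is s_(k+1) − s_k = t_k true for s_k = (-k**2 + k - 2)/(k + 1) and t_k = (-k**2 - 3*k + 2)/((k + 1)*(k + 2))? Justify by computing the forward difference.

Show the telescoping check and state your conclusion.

s_(k+1) = (k - (k + 1)**2 - 1)/(k + 2)
s_(k+1) − s_k = (-k**2 - 3*k + 2)/(k**2 + 3*k + 2)
(s_(k+1) − s_k) − t_k = 0

Valid — Δs_k = t_k.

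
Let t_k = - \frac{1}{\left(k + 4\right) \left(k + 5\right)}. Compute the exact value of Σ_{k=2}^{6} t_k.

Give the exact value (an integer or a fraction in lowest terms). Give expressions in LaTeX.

t_(k+1)/t_k = (k + 4)/(k + 6).
Normal form (A,B,C) = (k + 4, k + 6, 1).
Solve (k + 4)·f(k+1) − (k + 5)·f(k) = 1.
From deg A=1, deg B=1, deg C=0: d=1.
Solve for f: f(k) = k/4 (degree 1 ≤ 1).
Get s_k = R·t_k = -k/(4*k + 16) with R(k) = B(k−1)f(k)/C(k) = k*(k + 5)/4.
Δs = -1/(k**2 + 9*k + 20), as required.
Σ_(k=2)^(6) t_k = s_(7) − s_(2) = -7/44 − (-1/12) = -5/66.

Σ = -5/66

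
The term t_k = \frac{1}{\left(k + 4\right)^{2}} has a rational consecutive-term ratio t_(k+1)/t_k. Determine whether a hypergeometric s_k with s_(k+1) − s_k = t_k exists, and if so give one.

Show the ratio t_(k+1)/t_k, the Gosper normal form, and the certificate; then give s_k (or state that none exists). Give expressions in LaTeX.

t_(k+1)/t_k = (k + 4)**2/(k + 5)**2.
Normal form (A,B,C) = (k**2 + 8*k + 16, k**2 + 10*k + 25, 1).
Key eq: (k**2 + 8*k + 16)·f(k+1) = (k**2 + 8*k + 16)·f(k) + (1).
Degrees (2,2,0) ⇒ d ≤ 0.
f = c0 ⇒ A·f(k+1) − B(k−1)·f(k) − C = -1. The system {-1 = 0} is inconsistent; no antidifference.

none — t_k is not Gosper-summable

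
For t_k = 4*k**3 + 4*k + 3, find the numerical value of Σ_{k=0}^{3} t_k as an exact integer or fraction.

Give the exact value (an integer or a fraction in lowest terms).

Σ = 180

r(k) = (4*k + 4*(k + 1)**3 + 7)/(4*k**3 + 4*k + 3) after simplifying.
Take A(k)=1, B(k)=1, C(k)=k**3 + k + 3/4.
Need (1)·f(k+1) − (1)·f(k) = k**3 + k + 3/4.
From deg A=0, deg B=0, deg C=3: d=4.
Match coefficients ⇒ f(k) = k*(k**3 - 2*k**2 + 3*k + 1)/4.
Get s_k = R·t_k = k*(k**3 - 2*k**2 + 3*k + 1) with R(k) = B(k−1)f(k)/C(k) = k*(k**3 - 2*k**2 + 3*k + 1)/(4*k**3 + 4*k + 3).
s_(k+1) − s_k = 4*k**3 + 4*k + 3 = t_k.
Evaluate s at k=4 and k=0: 180 and 0; difference 180.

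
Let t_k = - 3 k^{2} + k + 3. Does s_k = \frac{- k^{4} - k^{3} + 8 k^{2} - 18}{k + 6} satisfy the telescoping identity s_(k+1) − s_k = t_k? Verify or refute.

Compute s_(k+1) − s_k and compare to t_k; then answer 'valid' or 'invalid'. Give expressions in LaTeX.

Invalid: residual \frac{3 \left(2 k^{3} + 19 k^{2} - 7 k - 24\right)}{k^{2} + 13 k + 42} ≠ 0.

s_(k+1) = (-k**4 - 5*k**3 - k**2 + 9*k - 12)/(k + 7)
s_(k+1) − s_k = (-3*k**4 - 32*k**3 - 53*k**2 + 60*k + 54)/(k**2 + 13*k + 42)
(s_(k+1) − s_k) − t_k = 3*(2*k**3 + 19*k**2 - 7*k - 24)/(k**2 + 13*k + 42)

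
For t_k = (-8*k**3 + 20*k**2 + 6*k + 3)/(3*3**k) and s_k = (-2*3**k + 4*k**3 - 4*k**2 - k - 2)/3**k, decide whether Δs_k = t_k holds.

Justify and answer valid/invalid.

s_(k+1) = (-6*3**k + 4*k**3 + 8*k**2 + 3*k - 3)/(3*3**k)
s_(k+1) − s_k = (-8*k**3 + 20*k**2 + 6*k + 3)/(3*3**k)
(s_(k+1) − s_k) − t_k = 0

valid; difference matches t_k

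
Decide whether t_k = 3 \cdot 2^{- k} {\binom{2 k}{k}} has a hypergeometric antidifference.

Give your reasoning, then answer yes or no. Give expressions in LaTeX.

No — t_k has no hypergeometric antidifference.

Step 1: r(k) = (2*k + 1)/(k + 1).
Normal form (A,B,C) = (2*k + 1, k + 1, 1).
f must satisfy (2*k + 1)·f(k+1) − (k)·f(k) = 1.
d = -1 from the (1,1,0) case.
d = -1 < 0 ⇒ no nonzero polynomial f; not summable.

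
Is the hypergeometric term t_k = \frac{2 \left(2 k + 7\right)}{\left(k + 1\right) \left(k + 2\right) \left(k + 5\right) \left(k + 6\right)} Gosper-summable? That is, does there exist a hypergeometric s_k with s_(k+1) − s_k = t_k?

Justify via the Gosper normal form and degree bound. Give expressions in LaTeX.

Yes. s_k = \frac{2 k \left(k + 6\right)}{5 \left(k^{2} + 6 k + 5\right)}.

Ratio r(k) = (k + 1)*(k + 5)*(2*k + 9)/((k + 3)*(k + 7)*(2*k + 7)).
Factor: A=k + 1; B=k + 7; C=k**3 + 21*k**2/2 + 73*k/2 + 42.
Set up (k + 1)·f(k+1) − (k + 6)·f(k) − (k**3 + 21*k**2/2 + 73*k/2 + 42) = 0.
Degrees (1,1,3) ⇒ d ≤ 5.
Match coefficients ⇒ f(k) = k*(k + 2)*(k + 3)*(k + 4)*(k + 6)/10.
R(k) = B(k−1)·f(k)/C(k) = k*(k + 2)*(k + 6)**2/(5*(2*k + 7)); s_k = R·t_k = 2*k*(k + 6)/(5*(k**2 + 6*k + 5)).
Verify: 2*(2*k + 7)/(k**4 + 14*k**3 + 65*k**2 + 112*k + 60) matches t_k.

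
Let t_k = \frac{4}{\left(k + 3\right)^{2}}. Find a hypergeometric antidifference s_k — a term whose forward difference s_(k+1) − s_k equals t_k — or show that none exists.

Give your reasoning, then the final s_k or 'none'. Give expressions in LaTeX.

Ratio r(k) = (k + 3)**2/(k + 4)**2.
So A=k**2 + 6*k + 9 and B=k**2 + 8*k + 16, with C=1.
Set up (k**2 + 6*k + 9)·f(k+1) − (k**2 + 6*k + 9)·f(k) − (1) = 0.
From deg A=2, deg B=2, deg C=0: d=0.
Put f(k) = c0: A·f(k+1) − B(k−1)·f(k) − C = -1; need -1 = 0 — inconsistent ⇒ no f, not summable.

none (Gosper's algorithm certifies no s_k)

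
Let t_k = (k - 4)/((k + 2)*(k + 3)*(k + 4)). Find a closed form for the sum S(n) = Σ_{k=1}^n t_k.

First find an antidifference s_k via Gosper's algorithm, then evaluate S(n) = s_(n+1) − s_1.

S(n) = -n/(n**2 + 7*n + 12)

Ratio r(k) = (k - 3)*(k + 2)/((k - 4)*(k + 5)).
A = k + 2, B = k + 5, C = k - 4.
Solve (k + 2)·f(k+1) − (k + 4)·f(k) = k - 4.
deg f ≤ 2 (via 1,1,1).
Solve for f: f(k) = -k*(k + 11)/6 (degree 2 ≤ 2).
Certificate R = B(k−1)f/C = -k*(k + 4)*(k + 11)/(6*(k - 4)) gives s_k = k*(-k - 11)/(6*(k + 2)*(k + 3)).
Verify: (k - 4)/(k**3 + 9*k**2 + 26*k + 24) matches t_k.
Σ_(k=1)^n t_k = s_(n+1) − s_(1) = ((-n**2 - 13*n - 12)/(6*(n**2 + 7*n + 12))) − (-1/6), i.e. -n/(n**2 + 7*n + 12).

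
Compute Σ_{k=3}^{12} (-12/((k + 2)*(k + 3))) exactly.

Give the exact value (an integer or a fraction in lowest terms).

r(k) = (k + 2)/(k + 4) after simplifying.
Gosper form: A/B · C(k+1)/C(k) with A=k + 2, B=k + 4, C=1.
Solve (k + 2)·f(k+1) − (k + 3)·f(k) = 1.
d = 1 from the (1,1,0) case.
Solve for f: f(k) = k/2 (degree 1 ≤ 1).
Get s_k = R·t_k = -6*k/(k + 2) with R(k) = B(k−1)f(k)/C(k) = k*(k + 3)/2.
Δs = -12/(k**2 + 5*k + 6), as required.
Σ_(k=3)^(12) t_k = s_(13) − s_(3) = -26/5 − (-18/5) = -8/5.

Σ = -8/5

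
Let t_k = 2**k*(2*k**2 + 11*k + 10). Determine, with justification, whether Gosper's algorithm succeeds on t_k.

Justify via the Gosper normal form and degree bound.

Compute t_(k+1)/t_k: get 2*(2*k**2 + 15*k + 23)/(2*k**2 + 11*k + 10).
A = 2, B = 1, C = k**2 + 11*k/2 + 5.
Key eq: (2)·f(k+1) = (1)·f(k) + (k**2 + 11*k/2 + 5).
From deg A=0, deg B=0, deg C=2: d=2.
Solve for f: f(k) = k*(2*k + 3)/2 (degree 2 ≤ 2).
So s_k = (B(k−1)f/C)·t_k = (k*(2*k + 3)/(2*k**2 + 11*k + 10))·t_k = 2**k*k*(2*k + 3).
s_(k+1) − s_k = 2**k*(2*k**2 + 11*k + 10) = t_k.

Yes. s_k = 2**k*k*(2*k + 3).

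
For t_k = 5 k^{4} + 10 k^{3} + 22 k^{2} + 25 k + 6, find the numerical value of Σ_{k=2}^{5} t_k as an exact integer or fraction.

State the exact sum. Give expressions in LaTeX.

Σ = 8692

r(k) = (5*k**4 + 30*k**3 + 82*k**2 + 119*k + 68)/(5*k**4 + 10*k**3 + 22*k**2 + 25*k + 6) after simplifying.
Gosper form: A/B · C(k+1)/C(k) with A=1, B=1, C=k**4 + 2*k**3 + 22*k**2/5 + 5*k + 6/5.
Set up (1)·f(k+1) − (1)·f(k) − (k**4 + 2*k**3 + 22*k**2/5 + 5*k + 6/5) = 0.
d = 5 from the (0,0,4) case.
Solving with deg f ≤ 5: f(k) = k*(k**4 + 4*k**2 + 4*k - 3)/5.
So s_k = (B(k−1)f/C)·t_k = (k*(k**4 + 4*k**2 + 4*k - 3)/(5*k**4 + 10*k**3 + 22*k**2 + 25*k + 6))·t_k = k*(k**4 + 4*k**2 + 4*k - 3).
Verify: 5*k**4 + 10*k**3 + 22*k**2 + 25*k + 6 matches t_k.
Σ_(k=2)^(5) t_k = s_(6) − s_(2) = 8766 − (74) = 8692.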